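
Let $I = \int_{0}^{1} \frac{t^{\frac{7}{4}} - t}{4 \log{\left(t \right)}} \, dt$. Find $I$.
$\log{\left(\frac{\sqrt[4]{22}}{2} \right)}$

Consider the one-parameter family: let $I(a) = \int_{0}^{1} \frac{- t + t^{a}}{4 \log{\left(t \right)}} \, dt$.

Since $\dfrac{\partial}{\partial a}\,t^{a} = t^{a} \ln t$, the $\ln t$ in the denominator cancels and
$$\frac{dI}{da} = \int_{0}^{1} \frac{1}{4} t^{a} \, dt = \frac{1}{4} \left[\frac{t^{a+1}}{a+1}\right]_0^1 = \frac{1}{4 \left(a + 1\right)}.$$

Integrating with respect to $a$ gives $I(a) = \frac{\log{\left(a + 1 \right)}}{4} - \frac{\log{\left(2 \right)}}{4} + C$.

At $a = 1$ the integrand is identically $0$, so $I(1) = 0$. The closed form gives $0$, hence $C = 0$.

Setting $a = \frac{7}{4}$:
$$I = \log{\left(\frac{\sqrt[4]{22}}{2} \right)}.$$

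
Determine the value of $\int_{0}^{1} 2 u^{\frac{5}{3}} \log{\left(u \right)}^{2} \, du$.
$\frac{27}{128}$

Start from the elementary integral
$$J(a) = \int_{0}^{1} 2 u^{a} \, du = \frac{2}{a + 1}.$$

Differentiating under the integral sign brings down a factor of $\ln u$:
$$\frac{dJ}{da} = \int_{0}^{1} 2 u^{a} \log{\left(u \right)} \, du = - \frac{2}{\left(a + 1\right)^{2}}.$$

Repeating twice in total — each differentiation brings down another $\ln u$ — gives
$$\frac{d^{2}J}{da^{2}} = \int_{0}^{1} 2 u^{a} \log{\left(u \right)}^{2} \, du = \frac{4}{\left(a + 1\right)^{3}},$$
and the integrand here is exactly the target integrand, so $I = \frac{4}{\left(a + 1\right)^{3}}$.

Setting $a = \frac{5}{3}$:
$$I = \frac{27}{128}.$$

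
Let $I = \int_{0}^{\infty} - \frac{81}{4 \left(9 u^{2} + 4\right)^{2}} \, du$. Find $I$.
$- \frac{27 \pi}{128}$

Start from the standard arctangent integral
$$J(a) = \int_{0}^{\infty} - \frac{1}{4 \left(a^{2} + u^{2}\right)} \, du = - \frac{\pi}{8 a}.$$

Differentiating under the integral sign with respect to $a$,
$$\frac{dJ}{da} = \int_{0}^{\infty} \frac{a}{2 \left(a^{2} + u^{2}\right)^{2}} \, du = \frac{\pi}{8 a^{2}},$$
so $\int_{0}^{\infty} - \frac{1}{4 \left(a^{2} + u^{2}\right)^{2}} \, du = - \frac{\pi}{16 a^{3}}$.

Setting $a = \frac{2}{3}$:
$$I = - \frac{27 \pi}{128}.$$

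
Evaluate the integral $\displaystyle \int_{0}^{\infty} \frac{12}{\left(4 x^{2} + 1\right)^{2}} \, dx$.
$\frac{3 \pi}{2}$

Start from the standard arctangent integral
$$J(a) = \int_{0}^{\infty} \frac{3}{4 \left(a^{2} + x^{2}\right)} \, dx = \frac{3 \pi}{8 a}.$$

Differentiating under the integral sign with respect to $a$,
$$\frac{dJ}{da} = \int_{0}^{\infty} - \frac{3 a}{2 \left(a^{2} + x^{2}\right)^{2}} \, dx = - \frac{3 \pi}{8 a^{2}},$$
so $\int_{0}^{\infty} \frac{3}{4 \left(a^{2} + x^{2}\right)^{2}} \, dx = \frac{3 \pi}{16 a^{3}}$.

Setting $a = \frac{1}{2}$:
$$I = \frac{3 \pi}{2}.$$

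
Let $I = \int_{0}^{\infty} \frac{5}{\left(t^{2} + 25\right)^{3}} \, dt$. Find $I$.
$\frac{3 \pi}{10000}$

Recall the elementary integral
$$J(a) = \int_{0}^{\infty} \frac{5}{a^{2} + t^{2}} \, dt = \frac{5 \pi}{2 a}.$$

Differentiating under the integral sign with respect to $a$,
$$\frac{dJ}{da} = \int_{0}^{\infty} - \frac{10 a}{\left(a^{2} + t^{2}\right)^{2}} \, dt = - \frac{5 \pi}{2 a^{2}},$$
so $\int_{0}^{\infty} \frac{5}{\left(a^{2} + t^{2}\right)^{2}} \, dt = \frac{5 \pi}{4 a^{3}}$.

Repeating — each differentiation of $1/(t^2+a^2)^j$ produces $-2ja/(t^2+a^2)^{j+1}$ — and dividing through by $-2ja$ at each step yields, after $2$ differentiations in total,
$$\int_{0}^{\infty} \frac{5}{\left(a^{2} + t^{2}\right)^{3}} \, dt = \frac{15 \pi}{16 a^{5}}.$$

Setting $a = 5$:
$$I = \frac{3 \pi}{10000}.$$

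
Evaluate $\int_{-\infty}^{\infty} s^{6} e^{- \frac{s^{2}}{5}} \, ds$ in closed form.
$\frac{1875 \sqrt{5} \sqrt{\pi}}{8}$

Consider the simpler parametrised integral
$$J(a) = \int_{-\infty}^{\infty} e^{- a s^{2}} \, ds = \frac{\sqrt{\pi}}{\sqrt{a}}.$$

Differentiating under the integral sign brings down a factor of $(-s^2)$:
$$\frac{dJ}{da} = \int_{-\infty}^{\infty} - s^{2} e^{- a s^{2}} \, ds = - \frac{\sqrt{\pi}}{2 a^{\frac{3}{2}}}.$$

Repeating $3$ times in total — each differentiation brings down another $(-s^2)$ — gives
$$\frac{d^{3}J}{da^{3}} = \int_{-\infty}^{\infty} - s^{6} e^{- a s^{2}} \, ds = - \frac{15 \sqrt{\pi}}{8 a^{\frac{7}{2}}},$$
and the integrand here is $(-1)^{3}$ times the target integrand, so $I = (-1)^{3}\,\frac{d^{3}J}{da^{3}} = \frac{15 \sqrt{\pi}}{8 a^{\frac{7}{2}}}$.

Setting $a = \frac{1}{5}$:
$$I = \frac{1875 \sqrt{5} \sqrt{\pi}}{8}.$$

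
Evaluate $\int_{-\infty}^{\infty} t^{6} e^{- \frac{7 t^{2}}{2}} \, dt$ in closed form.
$\frac{15 \sqrt{14} \sqrt{\pi}}{2401}$

Consider the simpler parametrised integral
$$J(a) = \int_{-\infty}^{\infty} e^{- a t^{2}} \, dt = \frac{\sqrt{\pi}}{\sqrt{a}}.$$

Differentiating under the integral sign brings down a factor of $(-t^2)$:
$$\frac{dJ}{da} = \int_{-\infty}^{\infty} - t^{2} e^{- a t^{2}} \, dt = - \frac{\sqrt{\pi}}{2 a^{\frac{3}{2}}}.$$

Repeating $3$ times in total — each differentiation brings down another $(-t^2)$ — gives
$$\frac{d^{3}J}{da^{3}} = \int_{-\infty}^{\infty} - t^{6} e^{- a t^{2}} \, dt = - \frac{15 \sqrt{\pi}}{8 a^{\frac{7}{2}}},$$
and the integrand here is $(-1)^{3}$ times the target integrand, so $I = (-1)^{3}\,\frac{d^{3}J}{da^{3}} = \frac{15 \sqrt{\pi}}{8 a^{\frac{7}{2}}}$.

Setting $a = \frac{7}{2}$:
$$I = \frac{15 \sqrt{14} \sqrt{\pi}}{2401}.$$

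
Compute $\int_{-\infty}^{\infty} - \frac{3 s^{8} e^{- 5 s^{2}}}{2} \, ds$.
$- \frac{63 \sqrt{5} \sqrt{\pi}}{20000}$

Consider the simpler parametrised integral
$$J(a) = \int_{-\infty}^{\infty} - \frac{3 e^{- a s^{2}}}{2} \, ds = - \frac{3 \sqrt{\pi}}{2 \sqrt{a}}.$$

Differentiating under the integral sign brings down a factor of $(-s^2)$:
$$\frac{dJ}{da} = \int_{-\infty}^{\infty} \frac{3 s^{2} e^{- a s^{2}}}{2} \, ds = \frac{3 \sqrt{\pi}}{4 a^{\frac{3}{2}}}.$$

Repeating $4$ times in total — each differentiation brings down another $(-s^2)$ — gives
$$\frac{d^{4}J}{da^{4}} = \int_{-\infty}^{\infty} - \frac{3 s^{8} e^{- a s^{2}}}{2} \, ds = - \frac{315 \sqrt{\pi}}{32 a^{\frac{9}{2}}},$$
and the integrand here is exactly the target integrand, so $I = - \frac{315 \sqrt{\pi}}{32 a^{\frac{9}{2}}}$.

Setting $a = 5$:
$$I = - \frac{63 \sqrt{5} \sqrt{\pi}}{20000}.$$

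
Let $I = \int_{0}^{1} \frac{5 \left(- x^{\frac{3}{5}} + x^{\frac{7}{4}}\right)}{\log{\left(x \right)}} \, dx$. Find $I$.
$- \log{\left(\frac{33554432}{503284375} \right)}$

Consider the one-parameter family: let $I(a) = \int_{0}^{1} \frac{5 \left(x^{\frac{7}{4}} - x^{a}\right)}{\log{\left(x \right)}} \, dx$.

Since $\dfrac{\partial}{\partial a}\,x^{a} = x^{a} \ln x$, the $\ln x$ in the denominator cancels and
$$\frac{dI}{da} = \int_{0}^{1} -5 x^{a} \, dx = -5 \left[\frac{x^{a+1}}{a+1}\right]_0^1 = - \frac{5}{a + 1}.$$

Integrating with respect to $a$ gives $I(a) = - \log{\left(\frac{1024 \left(a + 1\right)^{5}}{161051} \right)} + C$.

At $a = \frac{7}{4}$ the integrand is identically $0$, so $I(\frac{7}{4}) = 0$. The closed form gives $0$, hence $C = 0$.

Setting $a = \frac{3}{5}$:
$$I = - \log{\left(\frac{33554432}{503284375} \right)}.$$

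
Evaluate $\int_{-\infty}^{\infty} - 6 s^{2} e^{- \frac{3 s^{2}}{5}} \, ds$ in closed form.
$- \frac{5 \sqrt{15} \sqrt{\pi}}{3}$

Consider the simpler parametrised integral
$$J(a) = \int_{-\infty}^{\infty} - 6 e^{- a s^{2}} \, ds = - \frac{6 \sqrt{\pi}}{\sqrt{a}}.$$

Differentiating under the integral sign brings down a factor of $(-s^2)$:
$$\frac{dJ}{da} = \int_{-\infty}^{\infty} 6 s^{2} e^{- a s^{2}} \, ds = \frac{3 \sqrt{\pi}}{a^{\frac{3}{2}}}.$$

The integral on the left is $-I$, so $I = - \frac{3 \sqrt{\pi}}{a^{\frac{3}{2}}}$.

Setting $a = \frac{3}{5}$:
$$I = - \frac{5 \sqrt{15} \sqrt{\pi}}{3}.$$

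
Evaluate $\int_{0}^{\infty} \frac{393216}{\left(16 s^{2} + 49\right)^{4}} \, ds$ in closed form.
$\frac{15360 \pi}{823543}$

Start from the standard arctangent integral
$$J(a) = \int_{0}^{\infty} \frac{6}{a^{2} + s^{2}} \, ds = \frac{3 \pi}{a}.$$

Differentiating under the integral sign with respect to $a$,
$$\frac{dJ}{da} = \int_{0}^{\infty} - \frac{12 a}{\left(a^{2} + s^{2}\right)^{2}} \, ds = - \frac{3 \pi}{a^{2}},$$
so $\int_{0}^{\infty} \frac{6}{\left(a^{2} + s^{2}\right)^{2}} \, ds = \frac{3 \pi}{2 a^{3}}$.

Repeating — each differentiation of $1/(s^2+a^2)^j$ produces $-2ja/(s^2+a^2)^{j+1}$ — and dividing through by $-2ja$ at each step yields, after $3$ differentiations in total,
$$\int_{0}^{\infty} \frac{6}{\left(a^{2} + s^{2}\right)^{4}} \, ds = \frac{15 \pi}{16 a^{7}}.$$

Setting $a = \frac{7}{4}$:
$$I = \frac{15360 \pi}{823543}.$$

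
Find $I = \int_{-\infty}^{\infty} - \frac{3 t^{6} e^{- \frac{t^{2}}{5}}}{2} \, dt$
$- \frac{5625 \sqrt{5} \sqrt{\pi}}{16}$

Begin with the known integral
$$J(a) = \int_{-\infty}^{\infty} - \frac{3 e^{- a t^{2}}}{2} \, dt = - \frac{3 \sqrt{\pi}}{2 \sqrt{a}}.$$

Differentiating under the integral sign brings down a factor of $(-t^2)$:
$$\frac{dJ}{da} = \int_{-\infty}^{\infty} \frac{3 t^{2} e^{- a t^{2}}}{2} \, dt = \frac{3 \sqrt{\pi}}{4 a^{\frac{3}{2}}}.$$

Repeating $3$ times in total — each differentiation brings down another $(-t^2)$ — gives
$$\frac{d^{3}J}{da^{3}} = \int_{-\infty}^{\infty} \frac{3 t^{6} e^{- a t^{2}}}{2} \, dt = \frac{45 \sqrt{\pi}}{16 a^{\frac{7}{2}}},$$
and the integrand here is $(-1)^{3}$ times the target integrand, so $I = (-1)^{3}\,\frac{d^{3}J}{da^{3}} = - \frac{45 \sqrt{\pi}}{16 a^{\frac{7}{2}}}$.

Setting $a = \frac{1}{5}$:
$$I = - \frac{5625 \sqrt{5} \sqrt{\pi}}{16}.$$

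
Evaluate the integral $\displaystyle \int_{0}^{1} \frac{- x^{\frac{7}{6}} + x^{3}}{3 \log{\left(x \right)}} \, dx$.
$- \frac{\log{\left(13 \right)}}{3} + \frac{\log{\left(3 \right)}}{3} + \log{\left(2 \right)}$

Consider the one-parameter family: let $I(a) = \int_{0}^{1} \frac{- x^{\frac{7}{6}} + x^{a}}{3 \log{\left(x \right)}} \, dx$.

Since $\dfrac{\partial}{\partial a}\,x^{a} = x^{a} \ln x$, the $\ln x$ in the denominator cancels and
$$\frac{dI}{da} = \int_{0}^{1} \frac{1}{3} x^{a} \, dx = \frac{1}{3} \left[\frac{x^{a+1}}{a+1}\right]_0^1 = \frac{1}{3 \left(a + 1\right)}.$$

Integrating with respect to $a$ gives $I(a) = \frac{\log{\left(a + 1 \right)}}{3} - \frac{\log{\left(13 \right)}}{3} + \frac{\log{\left(6 \right)}}{3} + C$.

At $a = \frac{7}{6}$ the integrand is identically $0$, so $I(\frac{7}{6}) = 0$. The closed form gives $0$, hence $C = 0$.

Setting $a = 3$:
$$I = - \frac{\log{\left(13 \right)}}{3} + \frac{\log{\left(3 \right)}}{3} + \log{\left(2 \right)}.$$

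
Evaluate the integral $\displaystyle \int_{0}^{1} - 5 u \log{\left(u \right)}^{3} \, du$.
$\frac{15}{8}$

Begin with the known integral
$$J(a) = \int_{0}^{1} - 5 u^{a} \, du = - \frac{5}{a + 1}.$$

Differentiating under the integral sign brings down a factor of $\ln u$:
$$\frac{dJ}{da} = \int_{0}^{1} - 5 u^{a} \log{\left(u \right)} \, du = \frac{5}{\left(a + 1\right)^{2}}.$$

Repeating $3$ times in total — each differentiation brings down another $\ln u$ — gives
$$\frac{d^{3}J}{da^{3}} = \int_{0}^{1} - 5 u^{a} \log{\left(u \right)}^{3} \, du = \frac{30}{\left(a + 1\right)^{4}},$$
and the integrand here is exactly the target integrand, so $I = \frac{30}{\left(a + 1\right)^{4}}$.

Setting $a = 1$:
$$I = \frac{15}{8}.$$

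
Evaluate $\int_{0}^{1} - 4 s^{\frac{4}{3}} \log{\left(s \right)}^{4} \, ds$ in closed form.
$- \frac{23328}{16807}$

Begin with the known integral
$$J(a) = \int_{0}^{1} - 4 s^{a} \, ds = - \frac{4}{a + 1}.$$

Differentiating under the integral sign brings down a factor of $\ln s$:
$$\frac{dJ}{da} = \int_{0}^{1} - 4 s^{a} \log{\left(s \right)} \, ds = \frac{4}{\left(a + 1\right)^{2}}.$$

Repeating $4$ times in total — each differentiation brings down another $\ln s$ — gives
$$\frac{d^{4}J}{da^{4}} = \int_{0}^{1} - 4 s^{a} \log{\left(s \right)}^{4} \, ds = - \frac{96}{\left(a + 1\right)^{5}},$$
and the integrand here is exactly the target integrand, so $I = - \frac{96}{\left(a + 1\right)^{5}}$.

Setting $a = \frac{4}{3}$:
$$I = - \frac{23328}{16807}.$$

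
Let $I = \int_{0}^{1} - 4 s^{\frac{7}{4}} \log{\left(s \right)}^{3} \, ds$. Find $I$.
$\frac{6144}{14641}$

Begin with the known integral
$$J(a) = \int_{0}^{1} - 4 s^{a} \, ds = - \frac{4}{a + 1}.$$

Differentiating under the integral sign brings down a factor of $\ln s$:
$$\frac{dJ}{da} = \int_{0}^{1} - 4 s^{a} \log{\left(s \right)} \, ds = \frac{4}{\left(a + 1\right)^{2}}.$$

Repeating $3$ times in total — each differentiation brings down another $\ln s$ — gives
$$\frac{d^{3}J}{da^{3}} = \int_{0}^{1} - 4 s^{a} \log{\left(s \right)}^{3} \, ds = \frac{24}{\left(a + 1\right)^{4}},$$
and the integrand here is exactly the target integrand, so $I = \frac{24}{\left(a + 1\right)^{4}}$.

Setting $a = \frac{7}{4}$:
$$I = \frac{6144}{14641}.$$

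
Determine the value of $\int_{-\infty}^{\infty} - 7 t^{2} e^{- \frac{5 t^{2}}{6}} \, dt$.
$- \frac{21 \sqrt{30} \sqrt{\pi}}{25}$

Begin with the known integral
$$J(a) = \int_{-\infty}^{\infty} - 7 e^{- a t^{2}} \, dt = - \frac{7 \sqrt{\pi}}{\sqrt{a}}.$$

Differentiating under the integral sign brings down a factor of $(-t^2)$:
$$\frac{dJ}{da} = \int_{-\infty}^{\infty} 7 t^{2} e^{- a t^{2}} \, dt = \frac{7 \sqrt{\pi}}{2 a^{\frac{3}{2}}}.$$

The integral on the left is $-I$, so $I = - \frac{7 \sqrt{\pi}}{2 a^{\frac{3}{2}}}$.

Setting $a = \frac{5}{6}$:
$$I = - \frac{21 \sqrt{30} \sqrt{\pi}}{25}.$$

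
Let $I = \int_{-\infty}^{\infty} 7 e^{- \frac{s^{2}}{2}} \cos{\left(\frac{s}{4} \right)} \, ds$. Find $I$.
$\frac{7 \sqrt{2} \sqrt{\pi}}{e^{\frac{1}{32}}}$

Treat the cosine frequency as a parameter and define $I(b) = \int_{-\infty}^{\infty} 7 e^{- \frac{s^{2}}{2}} \cos{\left(b s \right)} \, ds$.

Differentiating under the integral sign,
$$I'(b) = \int_{-\infty}^{\infty} - 7 s e^{- \frac{s^{2}}{2}} \sin{\left(b s \right)} \, ds.$$

Integrate $\int_{-\infty}^{\infty} s \sin(b s)\, e^{- \frac{s^{2}}{2}}\, ds$ by parts with $u = \sin(b s)$ and $dv = s\, e^{- \frac{s^{2}}{2}}\, ds$, giving $v = - e^{- \frac{s^{2}}{2}}$. The boundary term vanishes and
$$\int_{-\infty}^{\infty} s \sin(b s)\, e^{- \frac{s^{2}}{2}}\, ds = b \int_{-\infty}^{\infty} \cos(b s)\, e^{- \frac{s^{2}}{2}}\, ds,$$
so $I'(b) = - b\, I(b)$.

This is a separable first-order ODE; solving with the initial condition $I(0) = \int_{-\infty}^{\infty} 7 e^{- \frac{s^{2}}{2}}\,ds = 7 \sqrt{2} \sqrt{\pi}$ gives
$$I(b) = 7 \sqrt{2} \sqrt{\pi} e^{- \frac{b^{2}}{2}}.$$

Setting $b = \frac{1}{4}$:
$$I = \frac{7 \sqrt{2} \sqrt{\pi}}{e^{\frac{1}{32}}}.$$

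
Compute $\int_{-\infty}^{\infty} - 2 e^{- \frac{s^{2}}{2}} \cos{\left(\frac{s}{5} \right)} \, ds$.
$- \frac{2 \sqrt{2} \sqrt{\pi}}{e^{\frac{1}{50}}}$

Define $I(b) = \int_{-\infty}^{\infty} - 2 e^{- \frac{s^{2}}{2}} \cos{\left(b s \right)} \, ds$.

Differentiating under the integral sign,
$$I'(b) = \int_{-\infty}^{\infty} 2 s e^{- \frac{s^{2}}{2}} \sin{\left(b s \right)} \, ds.$$

Integrate $\int_{-\infty}^{\infty} s \sin(b s)\, e^{- \frac{s^{2}}{2}}\, ds$ by parts with $u = \sin(b s)$ and $dv = s\, e^{- \frac{s^{2}}{2}}\, ds$, giving $v = - e^{- \frac{s^{2}}{2}}$. The boundary term vanishes and
$$\int_{-\infty}^{\infty} s \sin(b s)\, e^{- \frac{s^{2}}{2}}\, ds = b \int_{-\infty}^{\infty} \cos(b s)\, e^{- \frac{s^{2}}{2}}\, ds,$$
so $I'(b) = - b\, I(b)$.

This is a separable first-order ODE; solving with the initial condition $I(0) = \int_{-\infty}^{\infty} - 2 e^{- \frac{s^{2}}{2}}\,ds = - 2 \sqrt{2} \sqrt{\pi}$ gives
$$I(b) = - 2 \sqrt{2} \sqrt{\pi} e^{- \frac{b^{2}}{2}}.$$

Setting $b = \frac{1}{5}$:
$$I = - \frac{2 \sqrt{2} \sqrt{\pi}}{e^{\frac{1}{50}}}.$$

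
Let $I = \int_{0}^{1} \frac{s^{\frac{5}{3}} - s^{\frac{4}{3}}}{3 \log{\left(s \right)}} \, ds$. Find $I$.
$- \frac{\log{\left(7 \right)}}{3} + \log{\left(2 \right)}$

Introduce a parameter $a$ in the exponent: let $I(a) = \int_{0}^{1} \frac{- s^{\frac{4}{3}} + s^{a}}{3 \log{\left(s \right)}} \, ds$.

Since $\dfrac{\partial}{\partial a}\,s^{a} = s^{a} \ln s$, the $\ln s$ in the denominator cancels and
$$\frac{dI}{da} = \int_{0}^{1} \frac{1}{3} s^{a} \, ds = \frac{1}{3} \left[\frac{s^{a+1}}{a+1}\right]_0^1 = \frac{1}{3 \left(a + 1\right)}.$$

Integrating with respect to $a$ gives $I(a) = \frac{\log{\left(a + 1 \right)}}{3} - \frac{\log{\left(7 \right)}}{3} + \frac{\log{\left(3 \right)}}{3} + C$.

At $a = \frac{4}{3}$ the integrand is identically $0$, so $I(\frac{4}{3}) = 0$. The closed form gives $0$, hence $C = 0$.

Setting $a = \frac{5}{3}$:
$$I = - \frac{\log{\left(7 \right)}}{3} + \log{\left(2 \right)}.$$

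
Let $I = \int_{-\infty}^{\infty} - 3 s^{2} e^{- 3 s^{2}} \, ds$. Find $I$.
$- \frac{\sqrt{3} \sqrt{\pi}}{6}$

Begin with the known integral
$$J(a) = \int_{-\infty}^{\infty} - 3 e^{- a s^{2}} \, ds = - \frac{3 \sqrt{\pi}}{\sqrt{a}}.$$

Differentiating under the integral sign brings down a factor of $(-s^2)$:
$$\frac{dJ}{da} = \int_{-\infty}^{\infty} 3 s^{2} e^{- a s^{2}} \, ds = \frac{3 \sqrt{\pi}}{2 a^{\frac{3}{2}}}.$$

The integral on the left is $-I$, so $I = - \frac{3 \sqrt{\pi}}{2 a^{\frac{3}{2}}}$.

Setting $a = 3$:
$$I = - \frac{\sqrt{3} \sqrt{\pi}}{6}.$$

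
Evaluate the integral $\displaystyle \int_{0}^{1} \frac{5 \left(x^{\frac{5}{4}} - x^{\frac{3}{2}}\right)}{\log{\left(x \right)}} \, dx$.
$- \log{\left(\frac{100000}{59049} \right)}$

Consider the one-parameter family: let $I(a) = \int_{0}^{1} \frac{5 \left(x^{\frac{5}{4}} - x^{a}\right)}{\log{\left(x \right)}} \, dx$.

Since $\dfrac{\partial}{\partial a}\,x^{a} = x^{a} \ln x$, the $\ln x$ in the denominator cancels and
$$\frac{dI}{da} = \int_{0}^{1} -5 x^{a} \, dx = -5 \left[\frac{x^{a+1}}{a+1}\right]_0^1 = - \frac{5}{a + 1}.$$

Integrating with respect to $a$ gives $I(a) = - \log{\left(\frac{1024 \left(a + 1\right)^{5}}{59049} \right)} + C$.

At $a = \frac{5}{4}$ the integrand is identically $0$, so $I(\frac{5}{4}) = 0$. The closed form gives $0$, hence $C = 0$.

Setting $a = \frac{3}{2}$:
$$I = - \log{\left(\frac{100000}{59049} \right)}.$$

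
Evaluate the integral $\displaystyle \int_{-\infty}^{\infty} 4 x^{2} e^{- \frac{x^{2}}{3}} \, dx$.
$6 \sqrt{3} \sqrt{\pi}$

Begin with the known integral
$$J(a) = \int_{-\infty}^{\infty} 4 e^{- a x^{2}} \, dx = \frac{4 \sqrt{\pi}}{\sqrt{a}}.$$

Differentiating under the integral sign brings down a factor of $(-x^2)$:
$$\frac{dJ}{da} = \int_{-\infty}^{\infty} - 4 x^{2} e^{- a x^{2}} \, dx = - \frac{2 \sqrt{\pi}}{a^{\frac{3}{2}}}.$$

The integral on the left is $-I$, so $I = \frac{2 \sqrt{\pi}}{a^{\frac{3}{2}}}$.

Setting $a = \frac{1}{3}$:
$$I = 6 \sqrt{3} \sqrt{\pi}.$$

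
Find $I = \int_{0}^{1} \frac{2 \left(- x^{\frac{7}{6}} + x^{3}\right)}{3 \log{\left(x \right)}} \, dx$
$\log{\left(\frac{4 \sqrt[3]{13} \cdot 3^{\frac{2}{3}}}{13} \right)}$

Consider the one-parameter family: let $I(a) = \int_{0}^{1} \frac{2 \left(- x^{\frac{7}{6}} + x^{a}\right)}{3 \log{\left(x \right)}} \, dx$.

Since $\dfrac{\partial}{\partial a}\,x^{a} = x^{a} \ln x$, the $\ln x$ in the denominator cancels and
$$\frac{dI}{da} = \int_{0}^{1} \frac{2}{3} x^{a} \, dx = \frac{2}{3} \left[\frac{x^{a+1}}{a+1}\right]_0^1 = \frac{2}{3 \left(a + 1\right)}.$$

Integrating with respect to $a$ gives $I(a) = \log{\left(\frac{\sqrt[3]{13} \cdot 6^{\frac{2}{3}} \left(a + 1\right)^{\frac{2}{3}}}{13} \right)} + C$.

At $a = \frac{7}{6}$ the integrand is identically $0$, so $I(\frac{7}{6}) = 0$. The closed form gives $0$, hence $C = 0$.

Setting $a = 3$:
$$I = \log{\left(\frac{4 \sqrt[3]{13} \cdot 3^{\frac{2}{3}}}{13} \right)}.$$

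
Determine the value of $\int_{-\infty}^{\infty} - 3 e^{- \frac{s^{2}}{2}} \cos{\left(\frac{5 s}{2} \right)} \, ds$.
$- \frac{3 \sqrt{2} \sqrt{\pi}}{e^{\frac{25}{8}}}$

Define $I(b) = \int_{-\infty}^{\infty} - 3 e^{- \frac{s^{2}}{2}} \cos{\left(b s \right)} \, ds$.

Differentiating under the integral sign,
$$I'(b) = \int_{-\infty}^{\infty} 3 s e^{- \frac{s^{2}}{2}} \sin{\left(b s \right)} \, ds.$$

Integrate $\int_{-\infty}^{\infty} s \sin(b s)\, e^{- \frac{s^{2}}{2}}\, ds$ by parts with $u = \sin(b s)$ and $dv = s\, e^{- \frac{s^{2}}{2}}\, ds$, giving $v = - e^{- \frac{s^{2}}{2}}$. The boundary term vanishes and
$$\int_{-\infty}^{\infty} s \sin(b s)\, e^{- \frac{s^{2}}{2}}\, ds = b \int_{-\infty}^{\infty} \cos(b s)\, e^{- \frac{s^{2}}{2}}\, ds,$$
so $I'(b) = - b\, I(b)$.

This is a separable first-order ODE; solving with the initial condition $I(0) = \int_{-\infty}^{\infty} - 3 e^{- \frac{s^{2}}{2}}\,ds = - 3 \sqrt{2} \sqrt{\pi}$ gives
$$I(b) = - 3 \sqrt{2} \sqrt{\pi} e^{- \frac{b^{2}}{2}}.$$

Setting $b = \frac{5}{2}$:
$$I = - \frac{3 \sqrt{2} \sqrt{\pi}}{e^{\frac{25}{8}}}.$$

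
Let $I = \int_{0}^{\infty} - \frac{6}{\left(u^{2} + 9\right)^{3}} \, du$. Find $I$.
$- \frac{\pi}{216}$

Start from the standard arctangent integral
$$J(a) = \int_{0}^{\infty} - \frac{6}{a^{2} + u^{2}} \, du = - \frac{3 \pi}{a}.$$

Differentiating under the integral sign with respect to $a$,
$$\frac{dJ}{da} = \int_{0}^{\infty} \frac{12 a}{\left(a^{2} + u^{2}\right)^{2}} \, du = \frac{3 \pi}{a^{2}},$$
so $\int_{0}^{\infty} - \frac{6}{\left(a^{2} + u^{2}\right)^{2}} \, du = - \frac{3 \pi}{2 a^{3}}$.

Repeating — each differentiation of $1/(u^2+a^2)^j$ produces $-2ja/(u^2+a^2)^{j+1}$ — and dividing through by $-2ja$ at each step yields, after $2$ differentiations in total,
$$\int_{0}^{\infty} - \frac{6}{\left(a^{2} + u^{2}\right)^{3}} \, du = - \frac{9 \pi}{8 a^{5}}.$$

Setting $a = 3$:
$$I = - \frac{\pi}{216}.$$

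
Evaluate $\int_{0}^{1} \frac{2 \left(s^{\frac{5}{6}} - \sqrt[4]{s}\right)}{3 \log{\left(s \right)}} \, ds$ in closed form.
$\log{\left(\frac{11^{\frac{2}{3}} \sqrt[3]{60}}{15} \right)}$

Replace the exponent $\frac{5}{6}$ by a parameter $a$: let $I(a) = \int_{0}^{1} \frac{2 \left(- \sqrt[4]{s} + s^{a}\right)}{3 \log{\left(s \right)}} \, ds$.

Since $\dfrac{\partial}{\partial a}\,s^{a} = s^{a} \ln s$, the $\ln s$ in the denominator cancels and
$$\frac{dI}{da} = \int_{0}^{1} \frac{2}{3} s^{a} \, ds = \frac{2}{3} \left[\frac{s^{a+1}}{a+1}\right]_0^1 = \frac{2}{3 \left(a + 1\right)}.$$

Integrating with respect to $a$ gives $I(a) = \log{\left(\frac{2 \sqrt[3]{10} \left(a + 1\right)^{\frac{2}{3}}}{5} \right)} + C$.

At $a = \frac{1}{4}$ the integrand is identically $0$, so $I(\frac{1}{4}) = 0$. The closed form gives $0$, hence $C = 0$.

Setting $a = \frac{5}{6}$:
$$I = \log{\left(\frac{11^{\frac{2}{3}} \sqrt[3]{60}}{15} \right)}.$$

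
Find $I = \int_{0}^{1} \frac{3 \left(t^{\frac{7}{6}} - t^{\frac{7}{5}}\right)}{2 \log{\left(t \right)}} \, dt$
$\log{\left(\frac{65 \sqrt{130}}{864} \right)}$

Introduce a parameter $a$ in the exponent: let $I(a) = \int_{0}^{1} \frac{3 \left(- t^{\frac{7}{5}} + t^{a}\right)}{2 \log{\left(t \right)}} \, dt$.

Since $\dfrac{\partial}{\partial a}\,t^{a} = t^{a} \ln t$, the $\ln t$ in the denominator cancels and
$$\frac{dI}{da} = \int_{0}^{1} \frac{3}{2} t^{a} \, dt = \frac{3}{2} \left[\frac{t^{a+1}}{a+1}\right]_0^1 = \frac{3}{2 \left(a + 1\right)}.$$

Integrating with respect to $a$ gives $I(a) = \log{\left(\frac{5 \sqrt{15} \left(a + 1\right)^{\frac{3}{2}}}{72} \right)} + C$.

At $a = \frac{7}{5}$ the integrand is identically $0$, so $I(\frac{7}{5}) = 0$. The closed form gives $0$, hence $C = 0$.

Setting $a = \frac{7}{6}$:
$$I = \log{\left(\frac{65 \sqrt{130}}{864} \right)}.$$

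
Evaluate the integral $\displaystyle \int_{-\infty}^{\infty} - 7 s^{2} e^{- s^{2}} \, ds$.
$- \frac{7 \sqrt{\pi}}{2}$

Consider the simpler parametrised integral
$$J(a) = \int_{-\infty}^{\infty} - 7 e^{- a s^{2}} \, ds = - \frac{7 \sqrt{\pi}}{\sqrt{a}}.$$

Differentiating under the integral sign brings down a factor of $(-s^2)$:
$$\frac{dJ}{da} = \int_{-\infty}^{\infty} 7 s^{2} e^{- a s^{2}} \, ds = \frac{7 \sqrt{\pi}}{2 a^{\frac{3}{2}}}.$$

The integral on the left is $-I$, so $I = - \frac{7 \sqrt{\pi}}{2 a^{\frac{3}{2}}}$.

Setting $a = 1$:
$$I = - \frac{7 \sqrt{\pi}}{2}.$$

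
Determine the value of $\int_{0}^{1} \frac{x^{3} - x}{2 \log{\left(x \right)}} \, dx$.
$\frac{\log{\left(2 \right)}}{2}$

Introduce a parameter $a$ in the exponent: let $I(a) = \int_{0}^{1} \frac{- x + x^{a}}{2 \log{\left(x \right)}} \, dx$.

Since $\dfrac{\partial}{\partial a}\,x^{a} = x^{a} \ln x$, the $\ln x$ in the denominator cancels and
$$\frac{dI}{da} = \int_{0}^{1} \frac{1}{2} x^{a} \, dx = \frac{1}{2} \left[\frac{x^{a+1}}{a+1}\right]_0^1 = \frac{1}{2 \left(a + 1\right)}.$$

Integrating with respect to $a$ gives $I(a) = \frac{\log{\left(a + 1 \right)}}{2} - \frac{\log{\left(2 \right)}}{2} + C$.

At $a = 1$ the integrand is identically $0$, so $I(1) = 0$. The closed form gives $0$, hence $C = 0$.

Setting $a = 3$:
$$I = \frac{\log{\left(2 \right)}}{2}.$$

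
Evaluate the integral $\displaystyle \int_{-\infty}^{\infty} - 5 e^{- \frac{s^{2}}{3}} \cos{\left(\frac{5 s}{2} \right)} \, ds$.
$- \frac{5 \sqrt{3} \sqrt{\pi}}{e^{\frac{75}{16}}}$

Let $b$ denote the cosine frequency and define $I(b) = \int_{-\infty}^{\infty} - 5 e^{- \frac{s^{2}}{3}} \cos{\left(b s \right)} \, ds$.

Differentiating under the integral sign,
$$I'(b) = \int_{-\infty}^{\infty} 5 s e^{- \frac{s^{2}}{3}} \sin{\left(b s \right)} \, ds.$$

Integrate $\int_{-\infty}^{\infty} s \sin(b s)\, e^{- \frac{s^{2}}{3}}\, ds$ by parts with $u = \sin(b s)$ and $dv = s\, e^{- \frac{s^{2}}{3}}\, ds$, giving $v = - \frac{3 e^{- \frac{s^{2}}{3}}}{2}$. The boundary term vanishes and
$$\int_{-\infty}^{\infty} s \sin(b s)\, e^{- \frac{s^{2}}{3}}\, ds = \frac{3 b}{2} \int_{-\infty}^{\infty} \cos(b s)\, e^{- \frac{s^{2}}{3}}\, ds,$$
so $I'(b) = - \frac{3 b}{2}\, I(b)$.

This is a separable first-order ODE; solving with the initial condition $I(0) = \int_{-\infty}^{\infty} - 5 e^{- \frac{s^{2}}{3}}\,ds = - 5 \sqrt{3} \sqrt{\pi}$ gives
$$I(b) = - 5 \sqrt{3} \sqrt{\pi} e^{- \frac{3 b^{2}}{4}}.$$

Setting $b = \frac{5}{2}$:
$$I = - \frac{5 \sqrt{3} \sqrt{\pi}}{e^{\frac{75}{16}}}.$$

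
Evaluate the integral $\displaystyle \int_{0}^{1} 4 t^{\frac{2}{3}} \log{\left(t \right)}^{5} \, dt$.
$- \frac{69984}{3125}$

Start from the elementary integral
$$J(a) = \int_{0}^{1} 4 t^{a} \, dt = \frac{4}{a + 1}.$$

Differentiating under the integral sign brings down a factor of $\ln t$:
$$\frac{dJ}{da} = \int_{0}^{1} 4 t^{a} \log{\left(t \right)} \, dt = - \frac{4}{\left(a + 1\right)^{2}}.$$

Repeating $5$ times in total — each differentiation brings down another $\ln t$ — gives
$$\frac{d^{5}J}{da^{5}} = \int_{0}^{1} 4 t^{a} \log{\left(t \right)}^{5} \, dt = - \frac{480}{\left(a + 1\right)^{6}},$$
and the integrand here is exactly the target integrand, so $I = - \frac{480}{\left(a + 1\right)^{6}}$.

Setting $a = \frac{2}{3}$:
$$I = - \frac{69984}{3125}.$$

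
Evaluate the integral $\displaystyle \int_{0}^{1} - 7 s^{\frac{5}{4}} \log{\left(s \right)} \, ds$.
$\frac{112}{81}$

Begin with the known integral
$$J(a) = \int_{0}^{1} - 7 s^{a} \, ds = - \frac{7}{a + 1}.$$

Differentiating under the integral sign brings down a factor of $\ln s$:
$$\frac{dJ}{da} = \int_{0}^{1} - 7 s^{a} \log{\left(s \right)} \, ds = \frac{7}{\left(a + 1\right)^{2}}.$$

The integral on the left is $I$, so $I = \frac{7}{\left(a + 1\right)^{2}}$.

Setting $a = \frac{5}{4}$:
$$I = \frac{112}{81}.$$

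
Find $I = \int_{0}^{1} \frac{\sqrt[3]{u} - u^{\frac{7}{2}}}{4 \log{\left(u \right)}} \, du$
$- \frac{3 \log{\left(3 \right)}}{4} + \frac{3 \log{\left(2 \right)}}{4}$

Replace the exponent $\frac{1}{3}$ by a parameter $a$: let $I(a) = \int_{0}^{1} \frac{- u^{\frac{7}{2}} + u^{a}}{4 \log{\left(u \right)}} \, du$.

Since $\dfrac{\partial}{\partial a}\,u^{a} = u^{a} \ln u$, the $\ln u$ in the denominator cancels and
$$\frac{dI}{da} = \int_{0}^{1} \frac{1}{4} u^{a} \, du = \frac{1}{4} \left[\frac{u^{a+1}}{a+1}\right]_0^1 = \frac{1}{4 \left(a + 1\right)}.$$

Integrating with respect to $a$ gives $I(a) = \frac{\log{\left(a + 1 \right)}}{4} - \frac{\log{\left(3 \right)}}{2} + \frac{\log{\left(2 \right)}}{4} + C$.

At $a = \frac{7}{2}$ the integrand is identically $0$, so $I(\frac{7}{2}) = 0$. The closed form gives $0$, hence $C = 0$.

Setting $a = \frac{1}{3}$:
$$I = - \frac{3 \log{\left(3 \right)}}{4} + \frac{3 \log{\left(2 \right)}}{4}.$$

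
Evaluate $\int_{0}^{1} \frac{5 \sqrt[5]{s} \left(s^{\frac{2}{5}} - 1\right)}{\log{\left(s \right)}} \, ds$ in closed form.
$\log{\left(\frac{1024}{243} \right)}$

Consider the one-parameter family: let $I(a) = \int_{0}^{1} \frac{5 \left(- \sqrt[5]{s} + s^{a}\right)}{\log{\left(s \right)}} \, ds$.

Since $\dfrac{\partial}{\partial a}\,s^{a} = s^{a} \ln s$, the $\ln s$ in the denominator cancels and
$$\frac{dI}{da} = \int_{0}^{1} 5 s^{a} \, ds = 5 \left[\frac{s^{a+1}}{a+1}\right]_0^1 = \frac{5}{a + 1}.$$

Integrating with respect to $a$ gives $I(a) = \log{\left(\frac{3125 \left(a + 1\right)^{5}}{7776} \right)} + C$.

At $a = \frac{1}{5}$ the integrand is identically $0$, so $I(\frac{1}{5}) = 0$. The closed form gives $0$, hence $C = 0$.

Setting $a = \frac{3}{5}$:
$$I = \log{\left(\frac{1024}{243} \right)}.$$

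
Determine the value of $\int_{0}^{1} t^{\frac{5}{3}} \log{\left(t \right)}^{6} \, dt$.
$\frac{98415}{131072}$

Consider the simpler parametrised integral
$$J(a) = \int_{0}^{1} t^{a} \, dt = \frac{1}{a + 1}.$$

Differentiating under the integral sign brings down a factor of $\ln t$:
$$\frac{dJ}{da} = \int_{0}^{1} t^{a} \log{\left(t \right)} \, dt = - \frac{1}{\left(a + 1\right)^{2}}.$$

Repeating $6$ times in total — each differentiation brings down another $\ln t$ — gives
$$\frac{d^{6}J}{da^{6}} = \int_{0}^{1} t^{a} \log{\left(t \right)}^{6} \, dt = \frac{720}{\left(a + 1\right)^{7}},$$
and the integrand here is exactly the target integrand, so $I = \frac{720}{\left(a + 1\right)^{7}}$.

Setting $a = \frac{5}{3}$:
$$I = \frac{98415}{131072}.$$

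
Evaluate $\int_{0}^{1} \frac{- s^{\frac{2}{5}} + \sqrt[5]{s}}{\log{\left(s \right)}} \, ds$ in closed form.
$\log{\left(\frac{6}{7} \right)}$

Consider the one-parameter family: let $I(a) = \int_{0}^{1} \frac{- s^{\frac{2}{5}} + s^{a}}{\log{\left(s \right)}} \, ds$.

Since $\dfrac{\partial}{\partial a}\,s^{a} = s^{a} \ln s$, the $\ln s$ in the denominator cancels and
$$\frac{dI}{da} = \int_{0}^{1} s^{a} \, ds = \left[\frac{s^{a+1}}{a+1}\right]_0^1 = \frac{1}{a + 1}.$$

Integrating with respect to $a$ gives $I(a) = \log{\left(\frac{5 a}{7} + \frac{5}{7} \right)} + C$.

At $a = \frac{2}{5}$ the integrand is identically $0$, so $I(\frac{2}{5}) = 0$. The closed form gives $0$, hence $C = 0$.

Setting $a = \frac{1}{5}$:
$$I = \log{\left(\frac{6}{7} \right)}.$$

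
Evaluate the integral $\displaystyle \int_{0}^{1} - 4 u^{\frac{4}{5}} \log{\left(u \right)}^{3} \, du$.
$\frac{5000}{2187}$

Start from the elementary integral
$$J(a) = \int_{0}^{1} - 4 u^{a} \, du = - \frac{4}{a + 1}.$$

Differentiating under the integral sign brings down a factor of $\ln u$:
$$\frac{dJ}{da} = \int_{0}^{1} - 4 u^{a} \log{\left(u \right)} \, du = \frac{4}{\left(a + 1\right)^{2}}.$$

Repeating $3$ times in total — each differentiation brings down another $\ln u$ — gives
$$\frac{d^{3}J}{da^{3}} = \int_{0}^{1} - 4 u^{a} \log{\left(u \right)}^{3} \, du = \frac{24}{\left(a + 1\right)^{4}},$$
and the integrand here is exactly the target integrand, so $I = \frac{24}{\left(a + 1\right)^{4}}$.

Setting $a = \frac{4}{5}$:
$$I = \frac{5000}{2187}.$$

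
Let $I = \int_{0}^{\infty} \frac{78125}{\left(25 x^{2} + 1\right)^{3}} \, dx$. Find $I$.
$\frac{46875 \pi}{16}$

Begin with the known result
$$J(a) = \int_{0}^{\infty} \frac{5}{a^{2} + x^{2}} \, dx = \frac{5 \pi}{2 a}.$$

Differentiating under the integral sign with respect to $a$,
$$\frac{dJ}{da} = \int_{0}^{\infty} - \frac{10 a}{\left(a^{2} + x^{2}\right)^{2}} \, dx = - \frac{5 \pi}{2 a^{2}},$$
so $\int_{0}^{\infty} \frac{5}{\left(a^{2} + x^{2}\right)^{2}} \, dx = \frac{5 \pi}{4 a^{3}}$.

Repeating — each differentiation of $1/(x^2+a^2)^j$ produces $-2ja/(x^2+a^2)^{j+1}$ — and dividing through by $-2ja$ at each step yields, after $2$ differentiations in total,
$$\int_{0}^{\infty} \frac{5}{\left(a^{2} + x^{2}\right)^{3}} \, dx = \frac{15 \pi}{16 a^{5}}.$$

Setting $a = \frac{1}{5}$:
$$I = \frac{46875 \pi}{16}.$$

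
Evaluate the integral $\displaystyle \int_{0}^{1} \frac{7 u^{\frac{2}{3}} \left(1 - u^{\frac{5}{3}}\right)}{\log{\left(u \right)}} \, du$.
$- \log{\left(128 \right)}$

Consider the one-parameter family: let $I(a) = \int_{0}^{1} \frac{7 \left(- u^{\frac{7}{3}} + u^{a}\right)}{\log{\left(u \right)}} \, du$.

Since $\dfrac{\partial}{\partial a}\,u^{a} = u^{a} \ln u$, the $\ln u$ in the denominator cancels and
$$\frac{dI}{da} = \int_{0}^{1} 7 u^{a} \, du = 7 \left[\frac{u^{a+1}}{a+1}\right]_0^1 = \frac{7}{a + 1}.$$

Integrating with respect to $a$ gives $I(a) = \log{\left(\frac{2187 \left(a + 1\right)^{7}}{10000000} \right)} + C$.

At $a = \frac{7}{3}$ the integrand is identically $0$, so $I(\frac{7}{3}) = 0$. The closed form gives $0$, hence $C = 0$.

Setting $a = \frac{2}{3}$:
$$I = - \log{\left(128 \right)}.$$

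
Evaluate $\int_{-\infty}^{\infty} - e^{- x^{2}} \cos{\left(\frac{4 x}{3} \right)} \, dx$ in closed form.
$- \frac{\sqrt{\pi}}{e^{\frac{4}{9}}}$

Let $b$ denote the cosine frequency and define $I(b) = \int_{-\infty}^{\infty} - e^{- x^{2}} \cos{\left(b x \right)} \, dx$.

Differentiating under the integral sign,
$$I'(b) = \int_{-\infty}^{\infty} x e^{- x^{2}} \sin{\left(b x \right)} \, dx.$$

Integrate $\int_{-\infty}^{\infty} x \sin(b x)\, e^{- x^{2}}\, dx$ by parts with $u = \sin(b x)$ and $dv = x\, e^{- x^{2}}\, dx$, giving $v = - \frac{e^{- x^{2}}}{2}$. The boundary term vanishes and
$$\int_{-\infty}^{\infty} x \sin(b x)\, e^{- x^{2}}\, dx = \frac{b}{2} \int_{-\infty}^{\infty} \cos(b x)\, e^{- x^{2}}\, dx,$$
so $I'(b) = - \frac{b}{2}\, I(b)$.

This is a separable first-order ODE; solving with the initial condition $I(0) = \int_{-\infty}^{\infty} - e^{- x^{2}}\,dx = - \sqrt{\pi}$ gives
$$I(b) = - \sqrt{\pi} e^{- \frac{b^{2}}{4}}.$$

Setting $b = \frac{4}{3}$:
$$I = - \frac{\sqrt{\pi}}{e^{\frac{4}{9}}}.$$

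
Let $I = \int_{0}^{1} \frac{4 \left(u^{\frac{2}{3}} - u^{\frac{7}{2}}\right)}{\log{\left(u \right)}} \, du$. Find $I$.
$- \log{\left(\frac{531441}{10000} \right)}$

Introduce a parameter $a$ in the exponent: let $I(a) = \int_{0}^{1} \frac{4 \left(u^{\frac{2}{3}} - u^{a}\right)}{\log{\left(u \right)}} \, du$.

Since $\dfrac{\partial}{\partial a}\,u^{a} = u^{a} \ln u$, the $\ln u$ in the denominator cancels and
$$\frac{dI}{da} = \int_{0}^{1} -4 u^{a} \, du = -4 \left[\frac{u^{a+1}}{a+1}\right]_0^1 = - \frac{4}{a + 1}.$$

Integrating with respect to $a$ gives $I(a) = - \log{\left(\frac{81 \left(a + 1\right)^{4}}{625} \right)} + C$.

At $a = \frac{2}{3}$ the integrand is identically $0$, so $I(\frac{2}{3}) = 0$. The closed form gives $0$, hence $C = 0$.

Setting $a = \frac{7}{2}$:
$$I = - \log{\left(\frac{531441}{10000} \right)}.$$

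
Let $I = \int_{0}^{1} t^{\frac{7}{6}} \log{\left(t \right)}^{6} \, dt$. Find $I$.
$\frac{201553920}{62748517}$

Begin with the known integral
$$J(a) = \int_{0}^{1} t^{a} \, dt = \frac{1}{a + 1}.$$

Differentiating under the integral sign brings down a factor of $\ln t$:
$$\frac{dJ}{da} = \int_{0}^{1} t^{a} \log{\left(t \right)} \, dt = - \frac{1}{\left(a + 1\right)^{2}}.$$

Repeating $6$ times in total — each differentiation brings down another $\ln t$ — gives
$$\frac{d^{6}J}{da^{6}} = \int_{0}^{1} t^{a} \log{\left(t \right)}^{6} \, dt = \frac{720}{\left(a + 1\right)^{7}},$$
and the integrand here is exactly the target integrand, so $I = \frac{720}{\left(a + 1\right)^{7}}$.

Setting $a = \frac{7}{6}$:
$$I = \frac{201553920}{62748517}.$$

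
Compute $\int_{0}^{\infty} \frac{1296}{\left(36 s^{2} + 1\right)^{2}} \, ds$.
$54 \pi$

Begin with the known result
$$J(a) = \int_{0}^{\infty} \frac{1}{a^{2} + s^{2}} \, ds = \frac{\pi}{2 a}.$$

Differentiating under the integral sign with respect to $a$,
$$\frac{dJ}{da} = \int_{0}^{\infty} - \frac{2 a}{\left(a^{2} + s^{2}\right)^{2}} \, ds = - \frac{\pi}{2 a^{2}},$$
so $\int_{0}^{\infty} \frac{1}{\left(a^{2} + s^{2}\right)^{2}} \, ds = \frac{\pi}{4 a^{3}}$.

Setting $a = \frac{1}{6}$:
$$I = 54 \pi.$$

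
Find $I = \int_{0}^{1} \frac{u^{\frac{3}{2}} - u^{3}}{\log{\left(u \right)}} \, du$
$\log{\left(\frac{5}{8} \right)}$

Introduce a parameter $a$ in the exponent: let $I(a) = \int_{0}^{1} \frac{- u^{3} + u^{a}}{\log{\left(u \right)}} \, du$.

Since $\dfrac{\partial}{\partial a}\,u^{a} = u^{a} \ln u$, the $\ln u$ in the denominator cancels and
$$\frac{dI}{da} = \int_{0}^{1} u^{a} \, du = \left[\frac{u^{a+1}}{a+1}\right]_0^1 = \frac{1}{a + 1}.$$

Integrating with respect to $a$ gives $I(a) = \log{\left(\frac{a}{4} + \frac{1}{4} \right)} + C$.

At $a = 3$ the integrand is identically $0$, so $I(3) = 0$. The closed form gives $0$, hence $C = 0$.

Setting $a = \frac{3}{2}$:
$$I = \log{\left(\frac{5}{8} \right)}.$$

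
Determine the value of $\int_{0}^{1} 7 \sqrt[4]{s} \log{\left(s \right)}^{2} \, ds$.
$\frac{896}{125}$

Start from the elementary integral
$$J(a) = \int_{0}^{1} 7 s^{a} \, ds = \frac{7}{a + 1}.$$

Differentiating under the integral sign brings down a factor of $\ln s$:
$$\frac{dJ}{da} = \int_{0}^{1} 7 s^{a} \log{\left(s \right)} \, ds = - \frac{7}{\left(a + 1\right)^{2}}.$$

Repeating twice in total — each differentiation brings down another $\ln s$ — gives
$$\frac{d^{2}J}{da^{2}} = \int_{0}^{1} 7 s^{a} \log{\left(s \right)}^{2} \, ds = \frac{14}{\left(a + 1\right)^{3}},$$
and the integrand here is exactly the target integrand, so $I = \frac{14}{\left(a + 1\right)^{3}}$.

Setting $a = \frac{1}{4}$:
$$I = \frac{896}{125}.$$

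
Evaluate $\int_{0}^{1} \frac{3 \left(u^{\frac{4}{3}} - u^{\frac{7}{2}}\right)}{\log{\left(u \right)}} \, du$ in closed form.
$\log{\left(\frac{2744}{19683} \right)}$

Consider the one-parameter family: let $I(a) = \int_{0}^{1} \frac{3 \left(- u^{\frac{7}{2}} + u^{a}\right)}{\log{\left(u \right)}} \, du$.

Since $\dfrac{\partial}{\partial a}\,u^{a} = u^{a} \ln u$, the $\ln u$ in the denominator cancels and
$$\frac{dI}{da} = \int_{0}^{1} 3 u^{a} \, du = 3 \left[\frac{u^{a+1}}{a+1}\right]_0^1 = \frac{3}{a + 1}.$$

Integrating with respect to $a$ gives $I(a) = \log{\left(\frac{8 \left(a + 1\right)^{3}}{729} \right)} + C$.

At $a = \frac{7}{2}$ the integrand is identically $0$, so $I(\frac{7}{2}) = 0$. The closed form gives $0$, hence $C = 0$.

Setting $a = \frac{4}{3}$:
$$I = \log{\left(\frac{2744}{19683} \right)}.$$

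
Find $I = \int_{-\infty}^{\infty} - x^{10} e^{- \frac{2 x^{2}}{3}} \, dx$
$- \frac{229635 \sqrt{6} \sqrt{\pi}}{2048}$

Consider the simpler parametrised integral
$$J(a) = \int_{-\infty}^{\infty} - e^{- a x^{2}} \, dx = - \frac{\sqrt{\pi}}{\sqrt{a}}.$$

Differentiating under the integral sign brings down a factor of $(-x^2)$:
$$\frac{dJ}{da} = \int_{-\infty}^{\infty} x^{2} e^{- a x^{2}} \, dx = \frac{\sqrt{\pi}}{2 a^{\frac{3}{2}}}.$$

Repeating $5$ times in total — each differentiation brings down another $(-x^2)$ — gives
$$\frac{d^{5}J}{da^{5}} = \int_{-\infty}^{\infty} x^{10} e^{- a x^{2}} \, dx = \frac{945 \sqrt{\pi}}{32 a^{\frac{11}{2}}},$$
and the integrand here is $(-1)^{5}$ times the target integrand, so $I = (-1)^{5}\,\frac{d^{5}J}{da^{5}} = - \frac{945 \sqrt{\pi}}{32 a^{\frac{11}{2}}}$.

Setting $a = \frac{2}{3}$:
$$I = - \frac{229635 \sqrt{6} \sqrt{\pi}}{2048}.$$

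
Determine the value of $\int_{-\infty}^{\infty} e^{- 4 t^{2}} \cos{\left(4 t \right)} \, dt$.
$\frac{\sqrt{\pi}}{2 e}$

Let $b$ denote the cosine frequency and define $I(b) = \int_{-\infty}^{\infty} e^{- 4 t^{2}} \cos{\left(b t \right)} \, dt$.

Differentiating under the integral sign,
$$I'(b) = \int_{-\infty}^{\infty} - t e^{- 4 t^{2}} \sin{\left(b t \right)} \, dt.$$

Integrate $\int_{-\infty}^{\infty} t \sin(b t)\, e^{- 4 t^{2}}\, dt$ by parts with $u = \sin(b t)$ and $dv = t\, e^{- 4 t^{2}}\, dt$, giving $v = - \frac{e^{- 4 t^{2}}}{8}$. The boundary term vanishes and
$$\int_{-\infty}^{\infty} t \sin(b t)\, e^{- 4 t^{2}}\, dt = \frac{b}{8} \int_{-\infty}^{\infty} \cos(b t)\, e^{- 4 t^{2}}\, dt,$$
so $I'(b) = - \frac{b}{8}\, I(b)$.

This is a separable first-order ODE; solving with the initial condition $I(0) = \int_{-\infty}^{\infty} e^{- 4 t^{2}}\,dt = \frac{\sqrt{\pi}}{2}$ gives
$$I(b) = \frac{\sqrt{\pi} e^{- \frac{b^{2}}{16}}}{2}.$$

Setting $b = 4$:
$$I = \frac{\sqrt{\pi}}{2 e}.$$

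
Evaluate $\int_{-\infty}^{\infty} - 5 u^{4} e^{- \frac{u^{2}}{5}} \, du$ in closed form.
$- \frac{375 \sqrt{5} \sqrt{\pi}}{4}$

Begin with the known integral
$$J(a) = \int_{-\infty}^{\infty} - 5 e^{- a u^{2}} \, du = - \frac{5 \sqrt{\pi}}{\sqrt{a}}.$$

Differentiating under the integral sign brings down a factor of $(-u^2)$:
$$\frac{dJ}{da} = \int_{-\infty}^{\infty} 5 u^{2} e^{- a u^{2}} \, du = \frac{5 \sqrt{\pi}}{2 a^{\frac{3}{2}}}.$$

Repeating twice in total — each differentiation brings down another $(-u^2)$ — gives
$$\frac{d^{2}J}{da^{2}} = \int_{-\infty}^{\infty} - 5 u^{4} e^{- a u^{2}} \, du = - \frac{15 \sqrt{\pi}}{4 a^{\frac{5}{2}}},$$
and the integrand here is exactly the target integrand, so $I = - \frac{15 \sqrt{\pi}}{4 a^{\frac{5}{2}}}$.

Setting $a = \frac{1}{5}$:
$$I = - \frac{375 \sqrt{5} \sqrt{\pi}}{4}.$$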